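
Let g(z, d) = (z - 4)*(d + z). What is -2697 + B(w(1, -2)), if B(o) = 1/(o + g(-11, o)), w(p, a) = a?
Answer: -520520/193 ≈ -2697.0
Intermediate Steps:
g(z, d) = (-4 + z)*(d + z)
B(o) = 1/(165 - 14*o) (B(o) = 1/(o + ((-11)² - 4*o - 4*(-11) + o*(-11))) = 1/(o + (121 - 4*o + 44 - 11*o)) = 1/(o + (165 - 15*o)) = 1/(165 - 14*o))
-2697 + B(w(1, -2)) = -2697 + 1/(165 - 14*(-2)) = -2697 + 1/(165 + 28) = -2697 + 1/193 = -520520/193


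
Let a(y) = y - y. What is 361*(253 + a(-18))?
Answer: 91333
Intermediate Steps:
a(y) = 0
361*(253 + a(-18)) = 361*(253 + 0) = 361*253 = 91333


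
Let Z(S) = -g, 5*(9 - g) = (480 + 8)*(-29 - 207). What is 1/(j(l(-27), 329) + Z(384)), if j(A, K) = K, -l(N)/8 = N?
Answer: -5/113568 ≈ -4.4026e-5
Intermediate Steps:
g = 115213/5 (g = 9 - (480 + 8)*(-29 - 207)/5 = 9 - 488*(-236)/5 = 9 - ⅕*(-115168) = 9 + 115168/5 = 115213/5 ≈ 23043.)
l(N) = -8*N
Z(S) = -115213/5 (Z(S) = -1*115213/5 = -115213/5)
1/(j(l(-27), 329) + Z(384)) = 1/(329 - 115213/5) = 1/(-113568/5) = -5/113568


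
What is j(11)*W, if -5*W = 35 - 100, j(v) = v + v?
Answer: 286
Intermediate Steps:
j(v) = 2*v
W = 13 (W = -(35 - 100)/5 = -1/5*(-65) = 13)
j(11)*W = (2*11)*13 = 22*13 = 286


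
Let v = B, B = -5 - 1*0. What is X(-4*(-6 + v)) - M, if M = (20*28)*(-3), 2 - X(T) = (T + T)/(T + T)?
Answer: 1681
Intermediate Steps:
B = -5 (B = -5 + 0 = -5)
v = -5
X(T) = 1 (X(T) = 2 - (T + T)/(T + T) = 2 - 2*T/(2*T) = 2 - 2*T*1/(2*T) = 2 - 1*1 = 2 - 1 = 1)
M = -1680 (M = 560*(-3) = -1680)
X(-4*(-6 + v)) - M = 1 - 1*(-1680) = 1 + 1680 = 1681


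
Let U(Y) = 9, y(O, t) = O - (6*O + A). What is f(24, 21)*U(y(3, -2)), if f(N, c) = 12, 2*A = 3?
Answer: 108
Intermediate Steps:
A = 3/2 (A = (1/2)*3 = 3/2 ≈ 1.5000)
y(O, t) = -3/2 - 5*O (y(O, t) = O - (6*O + 3/2) = O - (3/2 + 6*O) = O + (-3/2 - 6*O) = -3/2 - 5*O)
f(24, 21)*U(y(3, -2)) = 12*9 = 108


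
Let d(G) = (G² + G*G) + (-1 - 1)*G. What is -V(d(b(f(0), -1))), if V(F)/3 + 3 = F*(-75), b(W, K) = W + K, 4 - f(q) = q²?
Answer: 2709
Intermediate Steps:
f(q) = 4 - q²
b(W, K) = K + W
d(G) = -2*G + 2*G² (d(G) = (G² + G²) - 2*G = 2*G² - 2*G = -2*G + 2*G²)
V(F) = -9 - 225*F (V(F) = -9 + 3*(F*(-75)) = -9 + 3*(-75*F) = -9 - 225*F)
-V(d(b(f(0), -1))) = -(-9 - 450*(-1 + (4 - 1*0²))*(-1 + (-1 + (4 - 1*0²)))) = -(-9 - 450*(-1 + (4 - 1*0))*(-1 + (-1 + (4 - 1*0)))) = -(-9 - 450*(-1 + (4 + 0))*(-1 + (-1 + (4 + 0)))) = -(-9 - 450*(-1 + 4)*(-1 + (-1 + 4))) = -(-9 - 450*3*(-1 + 3)) = -(-9 - 450*3*2) = -(-9 - 225*12) = -(-9 - 2700) = -1*(-2709) = 2709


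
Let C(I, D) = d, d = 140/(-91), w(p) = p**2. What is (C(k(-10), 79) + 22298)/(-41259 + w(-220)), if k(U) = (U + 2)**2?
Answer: 289854/92833 ≈ 3.1223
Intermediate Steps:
k(U) = (2 + U)**2
d = -20/13 (d = 140*(-1/91) = -20/13 ≈ -1.5385)
C(I, D) = -20/13
(C(k(-10), 79) + 22298)/(-41259 + w(-220)) = (-20/13 + 22298)/(-41259 + (-220)**2) = 289854/(13*(-41259 + 48400)) = (289854/13)/7141 = (289854/13)*(1/7141) = 289854/92833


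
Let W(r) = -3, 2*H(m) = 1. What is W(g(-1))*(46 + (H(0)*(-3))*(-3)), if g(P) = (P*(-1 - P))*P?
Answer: -303/2 ≈ -151.50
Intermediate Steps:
H(m) = ½ (H(m) = (½)*1 = ½)
g(P) = P²*(-1 - P)
W(g(-1))*(46 + (H(0)*(-3))*(-3)) = -3*(46 + ((½)*(-3))*(-3)) = -3*(46 - 3/2*(-3)) = -3*(46 + 9/2) = -3*101/2 = -303/2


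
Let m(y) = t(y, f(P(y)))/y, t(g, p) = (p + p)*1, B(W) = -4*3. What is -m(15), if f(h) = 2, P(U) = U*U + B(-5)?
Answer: -4/15 ≈ -0.26667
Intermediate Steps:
B(W) = -12
P(U) = -12 + U² (P(U) = U*U - 12 = U² - 12 = -12 + U²)
t(g, p) = 2*p (t(g, p) = (2*p)*1 = 2*p)
m(y) = 4/y (m(y) = (2*2)/y = 4/y)
-m(15) = -4/15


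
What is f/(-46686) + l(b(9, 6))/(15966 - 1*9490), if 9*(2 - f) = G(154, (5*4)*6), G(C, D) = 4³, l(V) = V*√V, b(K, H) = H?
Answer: 23/210087 + 3*√6/3238 ≈ 0.0023789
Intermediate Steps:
l(V) = V^(3/2)
G(C, D) = 64
f = -46/9 (f = 2 - ⅑*64 = 2 - 64/9 = -46/9 ≈ -5.1111)
f/(-46686) + l(b(9, 6))/(15966 - 1*9490) = -46/9/(-46686) + 6^(3/2)/(15966 - 1*9490) = -46/9*(-1/46686) + (6*√6)/(15966 - 9490) = 23/210087 + (6*√6)/6476 = 23/210087 + (6*√6)*(1/6476) = 23/210087 + 3*√6/3238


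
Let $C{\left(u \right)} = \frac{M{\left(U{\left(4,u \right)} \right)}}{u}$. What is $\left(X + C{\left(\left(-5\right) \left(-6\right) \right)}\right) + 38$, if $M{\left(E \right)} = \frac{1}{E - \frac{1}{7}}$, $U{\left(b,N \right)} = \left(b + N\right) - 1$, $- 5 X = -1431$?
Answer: $\frac{2236987}{6900} \approx 324.2$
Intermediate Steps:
$X = \frac{1431}{5}$ ($X = \left(- \frac{1}{5}\right) \left(-1431\right) = \frac{1431}{5} \approx 286.2$)
$U{\left(b,N \right)} = -1 + N + b$ ($U{\left(b,N \right)} = \left(N + b\right) - 1 = -1 + N + b$)
$M{\left(E \right)} = \frac{1}{- \frac{1}{7} + E}$ ($M{\left(E \right)} = \frac{1}{E - \frac{1}{7}} = \frac{1}{- \frac{1}{7} + E}$)
$C{\left(u \right)} = \frac{7}{u \left(20 + 7 u\right)}$ ($C{\left(u \right)} = \frac{7 \frac{1}{-1 + 7 \left(-1 + u + 4\right)}}{u} = \frac{7 \frac{1}{-1 + 7 \left(3 + u\right)}}{u} = \frac{7 \frac{1}{-1 + \left(21 + 7 u\right)}}{u} = \frac{7 \frac{1}{20 + 7 u}}{u} = \frac{7}{u \left(20 + 7 u\right)}$)
$\left(X + C{\left(\left(-5\right) \left(-6\right) \right)}\right) + 38 = \left(\frac{1431}{5} + \frac{7}{\left(-5\right) \left(-6\right) \left(20 + 7 \left(\left(-5\right) \left(-6\right)\right)\right)}\right) + 38 = \left(\frac{1431}{5} + \frac{7}{30 \left(20 + 7 \cdot 30\right)}\right) + 38 = \left(\frac{1431}{5} + 7 \cdot \frac{1}{30} \frac{1}{20 + 210}\right) + 38 = \left(\frac{1431}{5} + 7 \cdot \frac{1}{30} \cdot \frac{1}{230}\right) + 38 = \left(\frac{1431}{5} + \frac{7}{6900}\right) + 38 = \frac{1974787}{6900} + 38 = \frac{2236987}{6900}$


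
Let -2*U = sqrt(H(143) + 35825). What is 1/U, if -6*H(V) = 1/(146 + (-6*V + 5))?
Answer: -2*sqrt(644655259542)/151969651 ≈ -0.010567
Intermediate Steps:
H(V) = -1/(6*(151 - 6*V)) (H(V) = -1/(6*(146 + (-6*V + 5))) = -1/(6*(146 + (5 - 6*V))) = -1/(6*(151 - 6*V)))
U = -sqrt(644655259542)/8484 (U = -sqrt(1/(6*(-151 + 6*143)) + 35825)/2 = -sqrt(1/(6*(-151 + 858)) + 35825)/2 = -sqrt((1/6)/707 + 35825)/2 = -sqrt((1/6)*(1/707) + 35825)/2 = -sqrt(1/4242 + 35825)/2 = -sqrt(644655259542)/8484 ≈ -94.637)
1/U = 1/(-sqrt(644655259542)/8484) = -2*sqrt(644655259542)/151969651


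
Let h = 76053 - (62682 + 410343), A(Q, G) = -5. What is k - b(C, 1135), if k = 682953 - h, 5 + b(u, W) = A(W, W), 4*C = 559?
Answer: 1079935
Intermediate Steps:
C = 559/4 (C = (¼)*559 = 559/4 ≈ 139.75)
b(u, W) = -10 (b(u, W) = -5 - 5 = -10)
h = -396972 (h = 76053 - 1*473025 = 76053 - 473025 = -396972)
k = 1079925 (k = 682953 - 1*(-396972) = 682953 + 396972 = 1079925)
k - b(C, 1135) = 1079925 - 1*(-10) = 1079925 + 10 = 1079935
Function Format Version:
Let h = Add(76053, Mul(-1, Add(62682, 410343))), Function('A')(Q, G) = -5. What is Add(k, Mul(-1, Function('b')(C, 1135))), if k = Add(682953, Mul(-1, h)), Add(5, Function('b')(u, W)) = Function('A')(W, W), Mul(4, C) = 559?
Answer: 1079935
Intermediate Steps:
C = Rational(559, 4) (C = Mul(Rational(1, 4), 559) = Rational(559, 4) ≈ 139.75)
Function('b')(u, W) = -10 (Function('b')(u, W) = Add(-5, -5) = -10)
h = -396972 (h = Add(76053, Mul(-1, 473025)) = Add(76053, -473025) = -396972)
k = 1079925 (k = Add(682953, Mul(-1, -396972)) = Add(682953, 396972) = 1079925)
Add(k, Mul(-1, Function('b')(C, 1135))) = Add(1079925, Mul(-1, -10)) = Add(1079925, 10) = 1079935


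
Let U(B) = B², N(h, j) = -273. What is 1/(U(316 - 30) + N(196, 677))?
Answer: 1/81523 ≈ 1.2266e-5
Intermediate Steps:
1/(U(316 - 30) + N(196, 677)) = 1/((316 - 30)² - 273) = 1/(286² - 273) = 1/(81796 - 273) = 1/81523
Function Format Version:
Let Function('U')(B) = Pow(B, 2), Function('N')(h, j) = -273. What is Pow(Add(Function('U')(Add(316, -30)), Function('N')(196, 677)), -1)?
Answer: Rational(1, 81523) ≈ 1.2266e-5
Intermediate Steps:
Pow(Add(Function('U')(Add(316, -30)), Function('N')(196, 677)), -1) = Pow(Add(Pow(Add(316, -30), 2), -273), -1) = Pow(Add(Pow(286, 2), -273), -1) = Pow(Add(81796, -273), -1) = Pow(81523, -1) = Rational(1, 81523)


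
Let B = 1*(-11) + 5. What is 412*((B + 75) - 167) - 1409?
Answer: -41785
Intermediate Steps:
B = -6 (B = -11 + 5 = -6)
412*((B + 75) - 167) - 1409 = 412*((-6 + 75) - 167) - 1409 = 412*(69 - 167) - 1409 = 412*(-98) - 1409 = -40376 - 1409 = -41785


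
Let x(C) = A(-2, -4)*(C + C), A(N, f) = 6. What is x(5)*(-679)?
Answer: -40740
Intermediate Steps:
x(C) = 12*C (x(C) = 6*(C + C) = 6*(2*C) = 12*C)
x(5)*(-679) = (12*5)*(-679) = 60*(-679) = -40740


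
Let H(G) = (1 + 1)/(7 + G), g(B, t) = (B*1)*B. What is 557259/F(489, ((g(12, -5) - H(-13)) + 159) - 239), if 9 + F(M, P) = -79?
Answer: -557259/88 ≈ -6332.5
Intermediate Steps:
g(B, t) = B² (g(B, t) = B*B = B²)
H(G) = 2/(7 + G)
F(M, P) = -88 (F(M, P) = -9 - 79 = -88)
557259/F(489, ((g(12, -5) - H(-13)) + 159) - 239) = 557259/(-88) = 557259*(-1/88) = -557259/88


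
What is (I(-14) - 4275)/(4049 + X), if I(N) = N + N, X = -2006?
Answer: -4303/2043 ≈ -2.1062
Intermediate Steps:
I(N) = 2*N
(I(-14) - 4275)/(4049 + X) = (2*(-14) - 4275)/(4049 - 2006) = (-28 - 4275)/2043 = -4303*1/2043 = -4303/2043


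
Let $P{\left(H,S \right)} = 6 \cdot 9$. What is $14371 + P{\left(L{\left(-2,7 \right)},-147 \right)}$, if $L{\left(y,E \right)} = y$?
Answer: $14425$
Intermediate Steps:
$P{\left(H,S \right)} = 54$
$14371 + P{\left(L{\left(-2,7 \right)},-147 \right)} = 14371 + 54 = 14425$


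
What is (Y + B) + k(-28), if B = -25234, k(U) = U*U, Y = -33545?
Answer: -57995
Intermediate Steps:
k(U) = U**2
(Y + B) + k(-28) = (-33545 - 25234) + (-28)**2 = -58779 + 784 = -57995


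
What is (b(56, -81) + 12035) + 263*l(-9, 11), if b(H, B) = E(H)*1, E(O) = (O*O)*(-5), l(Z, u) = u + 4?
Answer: 300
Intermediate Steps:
l(Z, u) = 4 + u
E(O) = -5*O**2 (E(O) = O**2*(-5) = -5*O**2)
b(H, B) = -5*H**2 (b(H, B) = -5*H**2*1 = -5*H**2)
(b(56, -81) + 12035) + 263*l(-9, 11) = (-5*56**2 + 12035) + 263*(4 + 11) = (-5*3136 + 12035) + 263*15 = (-15680 + 12035) + 3945 = -3645 + 3945 = 300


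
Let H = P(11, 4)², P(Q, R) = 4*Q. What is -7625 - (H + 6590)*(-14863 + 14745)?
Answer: 998443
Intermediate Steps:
H = 1936 (H = (4*11)² = 44² = 1936)
-7625 - (H + 6590)*(-14863 + 14745) = -7625 - (1936 + 6590)*(-14863 + 14745) = -7625 - 8526*(-118) = -7625 - 1*(-1006068) = -7625 + 1006068 = 998443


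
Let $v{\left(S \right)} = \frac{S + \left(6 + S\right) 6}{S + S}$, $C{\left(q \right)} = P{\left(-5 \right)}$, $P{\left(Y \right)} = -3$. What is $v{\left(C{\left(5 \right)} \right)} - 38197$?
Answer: $- \frac{76399}{2} \approx -38200.0$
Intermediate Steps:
$C{\left(q \right)} = -3$
$v{\left(S \right)} = \frac{36 + 7 S}{2 S}$ ($v{\left(S \right)} = \frac{S + \left(36 + 6 S\right)}{2 S} = \left(36 + 7 S\right) \frac{1}{2 S} = \frac{36 + 7 S}{2 S}$)
$v{\left(C{\left(5 \right)} \right)} - 38197 = \left(\frac{7}{2} + \frac{18}{-3}\right) - 38197 = \left(\frac{7}{2} + 18 \left(- \frac{1}{3}\right)\right) - 38197 = \left(\frac{7}{2} - 6\right) - 38197 = - \frac{5}{2} - 38197 = - \frac{76399}{2}$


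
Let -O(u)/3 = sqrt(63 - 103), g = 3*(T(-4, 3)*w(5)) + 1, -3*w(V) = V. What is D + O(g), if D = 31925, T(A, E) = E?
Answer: 31925 - 6*I*sqrt(10) ≈ 31925.0 - 18.974*I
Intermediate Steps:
w(V) = -V/3
g = -14 (g = 3*(3*(-1/3*5)) + 1 = 3*(3*(-5/3)) + 1 = 3*(-5) + 1 = -15 + 1 = -14)
O(u) = -6*I*sqrt(10) (O(u) = -3*sqrt(63 - 103) = -6*I*sqrt(10))
D + O(g) = 31925 - 6*I*sqrt(10)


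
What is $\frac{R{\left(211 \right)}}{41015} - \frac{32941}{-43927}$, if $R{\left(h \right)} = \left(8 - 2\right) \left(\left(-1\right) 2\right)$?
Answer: $\frac{103888307}{138589685} \approx 0.74961$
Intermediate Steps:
$R{\left(h \right)} = -12$ ($R{\left(h \right)} = 6 \left(-2\right) = -12$)
$\frac{R{\left(211 \right)}}{41015} - \frac{32941}{-43927} = - \frac{12}{41015} - \frac{32941}{-43927} = \left(-12\right) \frac{1}{41015} - - \frac{32941}{43927} = - \frac{12}{41015} + \frac{32941}{43927} = \frac{103888307}{138589685}$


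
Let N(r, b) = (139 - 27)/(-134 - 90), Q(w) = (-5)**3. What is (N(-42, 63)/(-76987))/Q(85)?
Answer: -1/19246750 ≈ -5.1957e-8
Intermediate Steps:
Q(w) = -125
N(r, b) = -1/2 (N(r, b) = 112/(-224) = 112*(-1/224) = -1/2)
(N(-42, 63)/(-76987))/Q(85) = -1/2/(-76987)/(-125) = -1/2*(-1/76987)*(-1/125) = (1/153974)*(-1/125) = -1/19246750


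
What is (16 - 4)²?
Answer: 144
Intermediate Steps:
(16 - 4)² = 12² = 144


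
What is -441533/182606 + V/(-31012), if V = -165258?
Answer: 2060535119/707872159 ≈ 2.9109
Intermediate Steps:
-441533/182606 + V/(-31012) = -441533/182606 - 165258/(-31012) = -441533*1/182606 - 165258*(-1/31012) = -441533/182606 + 82629/15506 = 2060535119/707872159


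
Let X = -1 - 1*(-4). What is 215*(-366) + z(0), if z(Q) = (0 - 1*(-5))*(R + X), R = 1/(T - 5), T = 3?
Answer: -157355/2 ≈ -78678.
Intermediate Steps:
X = 3 (X = -1 + 4 = 3)
R = -½ (R = 1/(3 - 5) = 1/(-2) = -½ ≈ -0.50000)
z(Q) = 25/2 (z(Q) = (0 - 1*(-5))*(-½ + 3) = (0 + 5)*(5/2) = 5*(5/2) = 25/2)
215*(-366) + z(0) = 215*(-366) + 25/2 = -78690 + 25/2 = -157355/2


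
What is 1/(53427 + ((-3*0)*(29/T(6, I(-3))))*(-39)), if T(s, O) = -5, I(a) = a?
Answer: 1/53427 ≈ 1.8717e-5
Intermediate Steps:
1/(53427 + ((-3*0)*(29/T(6, I(-3))))*(-39)) = 1/(53427 + ((-3*0)*(29/(-5)))*(-39)) = 1/(53427 + (0*(29*(-⅕)))*(-39)) = 1/(53427 + (0*(-29/5))*(-39)) = 1/(53427 + 0*(-39)) = 1/(53427 + 0) = 1/53427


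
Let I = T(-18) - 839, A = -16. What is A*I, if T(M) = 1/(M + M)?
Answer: 120820/9 ≈ 13424.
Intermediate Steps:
T(M) = 1/(2*M)
I = -30205/36 (I = (1/2)/(-18) - 839 = (1/2)*(-1/18) - 839 = -1/36 - 839 = -30205/36 ≈ -839.03)
A*I = -16*(-30205/36) = 120820/9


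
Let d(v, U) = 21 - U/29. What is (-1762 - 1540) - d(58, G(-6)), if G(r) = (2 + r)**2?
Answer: -96351/29 ≈ -3322.4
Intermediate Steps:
d(v, U) = 21 - U/29
(-1762 - 1540) - d(58, G(-6)) = (-1762 - 1540) - (21 - (2 - 6)**2/29) = -3302 - (21 - 1/29*(-4)**2) = -3302 - (21 - 1/29*16) = -3302 - (21 - 16/29) = -3302 - 1*593/29 = -3302 - 593/29 = -96351/29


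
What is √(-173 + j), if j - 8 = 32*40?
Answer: √1115 ≈ 33.392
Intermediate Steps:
j = 1288 (j = 8 + 32*40 = 8 + 1280 = 1288)
√(-173 + j) = √(-173 + 1288) = √1115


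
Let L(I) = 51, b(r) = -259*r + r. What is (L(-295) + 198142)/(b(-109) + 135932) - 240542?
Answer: -39461679075/164054 ≈ -2.4054e+5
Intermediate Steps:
b(r) = -258*r
(L(-295) + 198142)/(b(-109) + 135932) - 240542 = (51 + 198142)/(-258*(-109) + 135932) - 240542 = 198193/(28122 + 135932) - 240542 = 198193/164054 - 240542 = -39461679075/164054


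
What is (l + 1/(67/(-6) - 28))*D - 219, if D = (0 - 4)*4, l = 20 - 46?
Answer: 46391/235 ≈ 197.41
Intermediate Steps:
l = -26
D = -16 (D = -4*4 = -16)
(l + 1/(67/(-6) - 28))*D - 219 = (-26 + 1/(67/(-6) - 28))*(-16) - 219 = (-26 + 1/(67*(-⅙) - 28))*(-16) - 219 = (-26 + 1/(-67/6 - 28))*(-16) - 219 = (-26 + 1/(-235/6))*(-16) - 219 = (-26 - 6/235)*(-16) - 219 = -6116/235*(-16) - 219 = 97856/235 - 219 = 46391/235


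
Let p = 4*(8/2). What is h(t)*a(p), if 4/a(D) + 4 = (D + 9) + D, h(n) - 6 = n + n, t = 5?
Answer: 64/37 ≈ 1.7297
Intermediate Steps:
h(n) = 6 + 2*n (h(n) = 6 + (n + n) = 6 + 2*n)
p = 16 (p = 4*(8*(1/2)) = 4*4 = 16)
a(D) = 4/(5 + 2*D) (a(D) = 4/(-4 + ((D + 9) + D)) = 4/(-4 + ((9 + D) + D)) = 4/(-4 + (9 + 2*D)) = 4/(5 + 2*D))
h(t)*a(p) = (6 + 2*5)*(4/(5 + 2*16)) = (6 + 10)*(4/(5 + 32)) = 16*(4/37) = 64/37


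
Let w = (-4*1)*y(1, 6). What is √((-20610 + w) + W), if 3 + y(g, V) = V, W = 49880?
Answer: √29258 ≈ 171.05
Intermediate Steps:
y(g, V) = -3 + V
w = -12 (w = (-4*1)*(-3 + 6) = -4*3 = -12)
√((-20610 + w) + W) = √((-20610 - 12) + 49880) = √(-20622 + 49880) = √29258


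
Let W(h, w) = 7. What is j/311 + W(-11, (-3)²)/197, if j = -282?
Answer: -53377/61267 ≈ -0.87122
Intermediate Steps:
j/311 + W(-11, (-3)²)/197 = -282/311 + 7/197 = -53377/61267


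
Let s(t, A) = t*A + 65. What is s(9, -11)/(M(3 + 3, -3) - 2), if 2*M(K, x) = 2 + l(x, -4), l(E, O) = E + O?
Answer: 68/9 ≈ 7.5556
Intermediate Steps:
s(t, A) = 65 + A*t (s(t, A) = A*t + 65 = 65 + A*t)
M(K, x) = -1 + x/2 (M(K, x) = (2 + (x - 4))/2 = (2 + (-4 + x))/2 = (-2 + x)/2 = -1 + x/2)
s(9, -11)/(M(3 + 3, -3) - 2) = (65 - 11*9)/((-1 + (1/2)*(-3)) - 2) = (65 - 99)/((-1 - 3/2) - 2) = -34/(-5/2 - 2) = -34/(-9/2) = -2/9*(-34) = 68/9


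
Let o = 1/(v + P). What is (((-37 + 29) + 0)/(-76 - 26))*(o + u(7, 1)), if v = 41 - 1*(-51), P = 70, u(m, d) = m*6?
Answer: 13610/4131 ≈ 3.2946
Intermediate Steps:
u(m, d) = 6*m
v = 92 (v = 41 + 51 = 92)
o = 1/162 (o = 1/(92 + 70) = 1/162 ≈ 0.0061728)
(((-37 + 29) + 0)/(-76 - 26))*(o + u(7, 1)) = (((-37 + 29) + 0)/(-76 - 26))*(1/162 + 6*7) = ((-8 + 0)/(-102))*(1/162 + 42) = -8*(-1/102)*(6805/162) = (4/51)*(6805/162) = 13610/4131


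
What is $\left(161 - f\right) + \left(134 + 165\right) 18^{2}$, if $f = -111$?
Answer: $97148$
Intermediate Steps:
$\left(161 - f\right) + \left(134 + 165\right) 18^{2} = \left(161 - -111\right) + \left(134 + 165\right) 18^{2} = \left(161 + 111\right) + 299 \cdot 324 = 272 + 96876 = 97148$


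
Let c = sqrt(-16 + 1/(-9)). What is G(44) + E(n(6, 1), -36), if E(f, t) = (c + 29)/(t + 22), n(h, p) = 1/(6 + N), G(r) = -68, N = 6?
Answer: -981/14 - I*sqrt(145)/42 ≈ -70.071 - 0.2867*I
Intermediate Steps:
c = I*sqrt(145)/3 (c = sqrt(-16 - 1/9) = sqrt(-145/9) = I*sqrt(145)/3 ≈ 4.0139*I)
n(h, p) = 1/12 (n(h, p) = 1/(6 + 6) = 1/12)
E(f, t) = (29 + I*sqrt(145)/3)/(22 + t) (E(f, t) = (I*sqrt(145)/3 + 29)/(t + 22) = (29 + I*sqrt(145)/3)/(22 + t))
G(44) + E(n(6, 1), -36) = -68 + (87 + I*sqrt(145))/(3*(22 - 36)) = -68 + (1/3)*(87 + I*sqrt(145))/(-14) = -68 + (1/3)*(-1/14)*(87 + I*sqrt(145)) = -68 + (-29/14 - I*sqrt(145)/42) = -981/14 - I*sqrt(145)/42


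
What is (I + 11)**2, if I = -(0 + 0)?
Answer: 121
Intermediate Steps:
I = 0 (I = -1*0 = 0)
(I + 11)**2 = (0 + 11)**2 = 11**2 = 121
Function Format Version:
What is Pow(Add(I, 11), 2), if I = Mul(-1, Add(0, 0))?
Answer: 121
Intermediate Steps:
I = 0 (I = Mul(-1, 0) = 0)
Pow(Add(I, 11), 2) = Pow(Add(0, 11), 2) = Pow(11, 2) = 121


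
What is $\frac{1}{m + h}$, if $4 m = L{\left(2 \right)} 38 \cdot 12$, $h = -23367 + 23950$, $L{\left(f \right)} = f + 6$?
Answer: $\frac{1}{1495} \approx 0.0006689$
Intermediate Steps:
$L{\left(f \right)} = 6 + f$
$h = 583$
$m = 912$ ($m = \frac{\left(6 + 2\right) 38 \cdot 12}{4} = \frac{8 \cdot 38 \cdot 12}{4} = \frac{304 \cdot 12}{4} = \frac{1}{4} \cdot 3648 = 912$)
$\frac{1}{m + h} = \frac{1}{912 + 583} = \frac{1}{1495}$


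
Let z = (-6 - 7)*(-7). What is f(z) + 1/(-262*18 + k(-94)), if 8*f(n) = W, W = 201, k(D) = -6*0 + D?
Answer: 483401/19240 ≈ 25.125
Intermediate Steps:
k(D) = D (k(D) = 0 + D = D)
z = 91 (z = -13*(-7) = 91)
f(n) = 201/8 (f(n) = (⅛)*201 = 201/8)
f(z) + 1/(-262*18 + k(-94)) = 201/8 + 1/(-262*18 - 94) = 201/8 + 1/(-4716 - 94) = 201/8 + 1/(-4810) = 201/8 - 1/4810 = 483401/19240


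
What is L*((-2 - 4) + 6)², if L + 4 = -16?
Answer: 0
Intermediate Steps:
L = -20 (L = -4 - 16 = -20)
L*((-2 - 4) + 6)² = -20*((-2 - 4) + 6)² = -20*(-6 + 6)² = -20*0² = -20*0 = 0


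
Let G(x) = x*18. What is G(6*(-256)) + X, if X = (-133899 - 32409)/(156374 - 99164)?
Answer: -263651398/9535 ≈ -27651.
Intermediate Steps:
G(x) = 18*x
X = -27718/9535 (X = -166308/57210 = -166308*1/57210 = -27718/9535 ≈ -2.9070)
G(6*(-256)) + X = 18*(6*(-256)) - 27718/9535 = 18*(-1536) - 27718/9535 = -27648 - 27718/9535 = -263651398/9535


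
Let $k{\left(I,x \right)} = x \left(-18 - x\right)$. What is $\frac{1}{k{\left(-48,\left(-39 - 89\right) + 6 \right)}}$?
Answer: $- \frac{1}{12688} \approx -7.8815 \cdot 10^{-5}$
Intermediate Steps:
$\frac{1}{k{\left(-48,\left(-39 - 89\right) + 6 \right)}} = \frac{1}{\left(-1\right) \left(\left(-39 - 89\right) + 6\right) \left(18 + \left(\left(-39 - 89\right) + 6\right)\right)} = \frac{1}{\left(-1\right) \left(-128 + 6\right) \left(18 + \left(-128 + 6\right)\right)} = \frac{1}{\left(-1\right) \left(-122\right) \left(18 - 122\right)} = \frac{1}{\left(-1\right) \left(-122\right) \left(-104\right)} = \frac{1}{-12688} = - \frac{1}{12688}$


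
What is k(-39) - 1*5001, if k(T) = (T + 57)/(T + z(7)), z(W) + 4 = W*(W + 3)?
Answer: -15001/3 ≈ -5000.3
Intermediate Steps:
z(W) = -4 + W*(3 + W) (z(W) = -4 + W*(W + 3) = -4 + W*(3 + W))
k(T) = (57 + T)/(66 + T) (k(T) = (T + 57)/(T + (-4 + 7² + 3*7)) = (57 + T)/(T + (-4 + 49 + 21)) = (57 + T)/(T + 66) = (57 + T)/(66 + T))
k(-39) - 1*5001 = (57 - 39)/(66 - 39) - 1*5001 = 18/27 - 5001 = (1/27)*18 - 5001 = ⅔ - 5001 = -15001/3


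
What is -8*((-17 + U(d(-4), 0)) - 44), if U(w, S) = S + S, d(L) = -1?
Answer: 488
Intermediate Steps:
U(w, S) = 2*S
-8*((-17 + U(d(-4), 0)) - 44) = -8*((-17 + 2*0) - 44) = -8*((-17 + 0) - 44) = -8*(-17 - 44) = -8*(-61) = 488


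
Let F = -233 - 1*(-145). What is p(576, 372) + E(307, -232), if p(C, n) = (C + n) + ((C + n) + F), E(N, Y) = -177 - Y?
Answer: 1863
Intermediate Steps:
F = -88 (F = -233 + 145 = -88)
p(C, n) = -88 + 2*C + 2*n (p(C, n) = (C + n) + ((C + n) - 88) = (C + n) + (-88 + C + n) = -88 + 2*C + 2*n)
p(576, 372) + E(307, -232) = (-88 + 2*576 + 2*372) + (-177 - 1*(-232)) = (-88 + 1152 + 744) + (-177 + 232) = 1808 + 55 = 1863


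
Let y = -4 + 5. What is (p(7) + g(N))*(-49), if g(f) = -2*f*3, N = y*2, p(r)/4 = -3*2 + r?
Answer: 392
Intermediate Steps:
y = 1
p(r) = -24 + 4*r (p(r) = 4*(-3*2 + r) = 4*(-6 + r) = -24 + 4*r)
N = 2 (N = 1*2 = 2)
g(f) = -6*f
(p(7) + g(N))*(-49) = ((-24 + 4*7) - 6*2)*(-49) = ((-24 + 28) - 12)*(-49) = (4 - 12)*(-49) = -8*(-49) = 392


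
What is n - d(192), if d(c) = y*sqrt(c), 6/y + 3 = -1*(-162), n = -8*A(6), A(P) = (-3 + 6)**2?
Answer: -72 - 16*sqrt(3)/53 ≈ -72.523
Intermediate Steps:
A(P) = 9 (A(P) = 3**2 = 9)
n = -72 (n = -8*9 = -72)
y = 2/53 (y = 6/(-3 - 1*(-162)) = 6/(-3 + 162) = 6/159 = 6*(1/159) = 2/53 ≈ 0.037736)
d(c) = 2*sqrt(c)/53
n - d(192) = -72 - 2*sqrt(192)/53 = -72 - 2*8*sqrt(3)/53 = -72 - 16*sqrt(3)/53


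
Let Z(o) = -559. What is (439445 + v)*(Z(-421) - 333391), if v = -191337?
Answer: -82855666600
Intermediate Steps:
(439445 + v)*(Z(-421) - 333391) = (439445 - 191337)*(-559 - 333391) = 248108*(-333950) = -82855666600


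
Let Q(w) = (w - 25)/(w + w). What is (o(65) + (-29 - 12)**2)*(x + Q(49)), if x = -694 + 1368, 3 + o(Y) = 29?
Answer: 56395866/49 ≈ 1.1509e+6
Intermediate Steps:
Q(w) = (-25 + w)/(2*w) (Q(w) = (-25 + w)/((2*w)) = (-25 + w)*(1/(2*w)) = (-25 + w)/(2*w))
o(Y) = 26 (o(Y) = -3 + 29 = 26)
x = 674
(o(65) + (-29 - 12)**2)*(x + Q(49)) = (26 + (-29 - 12)**2)*(674 + (1/2)*(-25 + 49)/49) = (26 + (-41)**2)*(674 + (1/2)*(1/49)*24) = (26 + 1681)*(674 + 12/49) = 1707*(33038/49) = 56395866/49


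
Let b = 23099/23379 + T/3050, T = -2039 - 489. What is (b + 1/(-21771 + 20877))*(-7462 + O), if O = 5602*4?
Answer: 4182990668667/1770764425 ≈ 2362.3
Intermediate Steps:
T = -2528
O = 22408
b = 5674919/35652975 (b = 23099/23379 - 2528/3050 = 23099*(1/23379) - 2528*1/3050 = 23099/23379 - 1264/1525 = 5674919/35652975 ≈ 0.15917)
(b + 1/(-21771 + 20877))*(-7462 + O) = (5674919/35652975 + 1/(-21771 + 20877))*(-7462 + 22408) = (5674919/35652975 + 1/(-894))*14946 = (5674919/35652975 - 1/894)*14946 = (559747179/3541528850)*14946 = 4182990668667/1770764425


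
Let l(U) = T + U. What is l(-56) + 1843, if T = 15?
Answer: 1802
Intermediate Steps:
l(U) = 15 + U
l(-56) + 1843 = (15 - 56) + 1843 = -41 + 1843 = 1802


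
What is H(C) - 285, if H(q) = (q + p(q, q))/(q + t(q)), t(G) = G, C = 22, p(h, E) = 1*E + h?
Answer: -567/2 ≈ -283.50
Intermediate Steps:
p(h, E) = E + h
H(q) = 3/2 (H(q) = (q + (q + q))/(q + q) = (q + 2*q)/((2*q)) = (3*q)*(1/(2*q)) = 3/2)
H(C) - 285 = 3/2 - 285 = -567/2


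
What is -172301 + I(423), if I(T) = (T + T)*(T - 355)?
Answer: -114773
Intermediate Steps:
I(T) = 2*T*(-355 + T) (I(T) = (2*T)*(-355 + T) = 2*T*(-355 + T))
-172301 + I(423) = -172301 + 2*423*(-355 + 423) = -172301 + 2*423*68 = -172301 + 57528 = -114773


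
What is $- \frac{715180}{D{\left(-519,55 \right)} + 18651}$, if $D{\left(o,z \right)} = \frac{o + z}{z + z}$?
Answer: $- \frac{39334900}{1025573} \approx -38.354$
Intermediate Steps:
$D{\left(o,z \right)} = \frac{o + z}{2 z}$
$- \frac{715180}{D{\left(-519,55 \right)} + 18651} = - \frac{715180}{\frac{-519 + 55}{2 \cdot 55} + 18651} = - \frac{715180}{\frac{1}{2} \cdot \frac{1}{55} \left(-464\right) + 18651} = - \frac{715180}{- \frac{232}{55} + 18651} = - \frac{715180}{\frac{1025573}{55}} = \left(-715180\right) \frac{55}{1025573} = - \frac{39334900}{1025573}$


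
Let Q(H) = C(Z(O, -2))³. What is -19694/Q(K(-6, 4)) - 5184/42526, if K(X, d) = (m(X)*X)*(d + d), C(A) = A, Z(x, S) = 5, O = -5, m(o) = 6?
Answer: -419077522/2657875 ≈ -157.67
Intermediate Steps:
K(X, d) = 12*X*d (K(X, d) = (6*X)*(d + d) = (6*X)*(2*d) = 12*X*d)
Q(H) = 125 (Q(H) = 5³ = 125)
-19694/Q(K(-6, 4)) - 5184/42526 = -19694/125 - 5184/42526 = -19694*1/125 - 5184*1/42526 = -19694/125 - 2592/21263 = -419077522/2657875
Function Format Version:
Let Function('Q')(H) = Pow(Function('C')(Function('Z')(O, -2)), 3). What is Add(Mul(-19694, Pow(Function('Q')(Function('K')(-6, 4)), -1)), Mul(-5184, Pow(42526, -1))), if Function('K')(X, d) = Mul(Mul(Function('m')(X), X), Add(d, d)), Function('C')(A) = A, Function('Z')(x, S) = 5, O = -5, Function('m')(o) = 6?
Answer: Rational(-419077522, 2657875) ≈ -157.67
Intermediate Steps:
Function('K')(X, d) = Mul(12, X, d) (Function('K')(X, d) = Mul(Mul(6, X), Add(d, d)) = Mul(Mul(6, X), Mul(2, d)) = Mul(12, X, d))
Function('Q')(H) = 125 (Function('Q')(H) = Pow(5, 3) = 125)
Add(Mul(-19694, Pow(Function('Q')(Function('K')(-6, 4)), -1)), Mul(-5184, Pow(42526, -1))) = Add(Mul(-19694, Pow(125, -1)), Mul(-5184, Pow(42526, -1))) = Add(Mul(-19694, Rational(1, 125)), Mul(-5184, Rational(1, 42526))) = Add(Rational(-19694, 125), Rational(-2592, 21263)) = Rational(-419077522, 2657875)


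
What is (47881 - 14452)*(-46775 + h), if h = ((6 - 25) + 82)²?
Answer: -1430961774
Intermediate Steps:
h = 3969 (h = (-19 + 82)² = 63² = 3969)
(47881 - 14452)*(-46775 + h) = (47881 - 14452)*(-46775 + 3969) = 33429*(-42806) = -1430961774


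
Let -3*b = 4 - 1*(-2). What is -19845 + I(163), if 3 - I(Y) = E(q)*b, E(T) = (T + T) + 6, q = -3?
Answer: -19842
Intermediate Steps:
E(T) = 6 + 2*T (E(T) = 2*T + 6 = 6 + 2*T)
b = -2 (b = -(4 - 1*(-2))/3 = -(4 + 2)/3 = -⅓*6 = -2)
I(Y) = 3 (I(Y) = 3 - (6 + 2*(-3))*(-2) = 3 - (6 - 6)*(-2) = 3 - 0*(-2) = 3 - 1*0 = 3 + 0 = 3)
-19845 + I(163) = -19845 + 3 = -19842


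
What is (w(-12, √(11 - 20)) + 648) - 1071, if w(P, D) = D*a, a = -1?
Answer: -423 - 3*I ≈ -423.0 - 3.0*I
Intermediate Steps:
w(P, D) = -D (w(P, D) = D*(-1) = -D)
(w(-12, √(11 - 20)) + 648) - 1071 = (-√(11 - 20) + 648) - 1071 = (-√(-9) + 648) - 1071 = (-3*I + 648) - 1071 = (648 - 3*I) - 1071 = -423 - 3*I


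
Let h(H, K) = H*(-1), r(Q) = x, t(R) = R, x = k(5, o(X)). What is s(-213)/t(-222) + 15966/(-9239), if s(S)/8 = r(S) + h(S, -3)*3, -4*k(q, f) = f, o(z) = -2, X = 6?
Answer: -25405588/1025529 ≈ -24.773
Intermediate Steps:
k(q, f) = -f/4
x = ½ (x = -¼*(-2) = ½ ≈ 0.50000)
r(Q) = ½
h(H, K) = -H
s(S) = 4 - 24*S (s(S) = 8*(½ - S*3) = 8*(½ - 3*S) = 4 - 24*S)
s(-213)/t(-222) + 15966/(-9239) = (4 - 24*(-213))/(-222) + 15966/(-9239) = (4 + 5112)*(-1/222) + 15966*(-1/9239) = 5116*(-1/222) - 15966/9239 = -2558/111 - 15966/9239 = -25405588/1025529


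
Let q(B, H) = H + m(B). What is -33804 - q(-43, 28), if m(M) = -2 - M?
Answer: -33873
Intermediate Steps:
q(B, H) = -2 + H - B (q(B, H) = H + (-2 - B) = -2 + H - B)
-33804 - q(-43, 28) = -33804 - (-2 + 28 - 1*(-43)) = -33804 - (-2 + 28 + 43) = -33804 - 1*69 = -33804 - 69 = -33873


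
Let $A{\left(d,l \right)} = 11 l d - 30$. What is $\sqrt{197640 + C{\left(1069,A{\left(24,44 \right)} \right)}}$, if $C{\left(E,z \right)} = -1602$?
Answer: $3 \sqrt{21782} \approx 442.76$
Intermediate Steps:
$A{\left(d,l \right)} = -30 + 11 d l$ ($A{\left(d,l \right)} = 11 d l - 30 = -30 + 11 d l$)
$\sqrt{197640 + C{\left(1069,A{\left(24,44 \right)} \right)}} = \sqrt{197640 - 1602} = \sqrt{196038} = 3 \sqrt{21782}$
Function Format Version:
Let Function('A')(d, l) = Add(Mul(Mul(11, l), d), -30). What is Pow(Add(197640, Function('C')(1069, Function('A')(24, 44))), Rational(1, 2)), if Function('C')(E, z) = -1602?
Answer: Mul(3, Pow(21782, Rational(1, 2))) ≈ 442.76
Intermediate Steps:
Function('A')(d, l) = Add(-30, Mul(11, d, l)) (Function('A')(d, l) = Add(Mul(11, d, l), -30) = Add(-30, Mul(11, d, l)))
Pow(Add(197640, Function('C')(1069, Function('A')(24, 44))), Rational(1, 2)) = Pow(Add(197640, -1602), Rational(1, 2)) = Pow(196038, Rational(1, 2)) = Mul(3, Pow(21782, Rational(1, 2)))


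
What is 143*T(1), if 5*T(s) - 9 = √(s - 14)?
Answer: 1287/5 + 143*I*√13/5 ≈ 257.4 + 103.12*I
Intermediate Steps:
T(s) = 9/5 + √(-14 + s)/5 (T(s) = 9/5 + √(s - 14)/5 = 9/5 + √(-14 + s)/5)
143*T(1) = 143*(9/5 + √(-14 + 1)/5) = 143*(9/5 + √(-13)/5) = 143*(9/5 + (I*√13)/5) = 143*(9/5 + I*√13/5) = 1287/5 + 143*I*√13/5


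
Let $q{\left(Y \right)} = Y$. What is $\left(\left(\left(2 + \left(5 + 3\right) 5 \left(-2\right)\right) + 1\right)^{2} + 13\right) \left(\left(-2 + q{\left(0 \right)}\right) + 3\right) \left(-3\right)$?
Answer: $-17826$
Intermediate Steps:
$\left(\left(\left(2 + \left(5 + 3\right) 5 \left(-2\right)\right) + 1\right)^{2} + 13\right) \left(\left(-2 + q{\left(0 \right)}\right) + 3\right) \left(-3\right) = \left(\left(\left(2 + \left(5 + 3\right) 5 \left(-2\right)\right) + 1\right)^{2} + 13\right) \left(\left(-2 + 0\right) + 3\right) \left(-3\right) = \left(\left(\left(2 + 8 \cdot 5 \left(-2\right)\right) + 1\right)^{2} + 13\right) \left(-2 + 3\right) \left(-3\right) = \left(\left(\left(2 + 40 \left(-2\right)\right) + 1\right)^{2} + 13\right) 1 \left(-3\right) = \left(\left(\left(2 - 80\right) + 1\right)^{2} + 13\right) \left(-3\right) = \left(\left(-78 + 1\right)^{2} + 13\right) \left(-3\right) = \left(\left(-77\right)^{2} + 13\right) \left(-3\right) = \left(5929 + 13\right) \left(-3\right) = 5942 \left(-3\right) = -17826$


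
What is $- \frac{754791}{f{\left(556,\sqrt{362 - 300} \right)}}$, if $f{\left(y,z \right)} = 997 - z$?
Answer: $- \frac{752526627}{993947} - \frac{754791 \sqrt{62}}{993947} \approx -763.09$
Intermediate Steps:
$- \frac{754791}{f{\left(556,\sqrt{362 - 300} \right)}} = - \frac{754791}{997 - \sqrt{362 - 300}} = - \frac{754791}{997 - \sqrt{62}}$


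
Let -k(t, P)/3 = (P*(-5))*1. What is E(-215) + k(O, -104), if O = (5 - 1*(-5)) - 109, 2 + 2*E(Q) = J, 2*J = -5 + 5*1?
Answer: -1561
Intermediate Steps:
J = 0 (J = (-5 + 5*1)/2 = (-5 + 5)/2 = (½)*0 = 0)
E(Q) = -1 (E(Q) = -1 + (½)*0 = -1 + 0 = -1)
O = -99 (O = (5 + 5) - 109 = 10 - 109 = -99)
k(t, P) = 15*P (k(t, P) = -3*P*(-5) = -3*(-5*P) = -(-15)*P = 15*P)
E(-215) + k(O, -104) = -1 + 15*(-104) = -1 - 1560 = -1561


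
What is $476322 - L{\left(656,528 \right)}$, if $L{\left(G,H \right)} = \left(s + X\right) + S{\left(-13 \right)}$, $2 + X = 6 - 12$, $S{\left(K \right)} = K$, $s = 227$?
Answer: $476116$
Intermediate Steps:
$X = -8$ ($X = -2 + \left(6 - 12\right) = -2 - 6 = -8$)
$L{\left(G,H \right)} = 206$ ($L{\left(G,H \right)} = \left(227 - 8\right) - 13 = 219 - 13 = 206$)
$476322 - L{\left(656,528 \right)} = 476322 - 206 = 476116$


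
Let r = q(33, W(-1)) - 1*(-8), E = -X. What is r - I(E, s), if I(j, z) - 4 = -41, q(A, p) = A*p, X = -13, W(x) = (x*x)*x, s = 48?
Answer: 12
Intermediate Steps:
W(x) = x³ (W(x) = x²*x = x³)
E = 13 (E = -1*(-13) = 13)
I(j, z) = -37 (I(j, z) = 4 - 41 = -37)
r = -25 (r = 33*(-1)³ - 1*(-8) = 33*(-1) + 8 = -33 + 8 = -25)
r - I(E, s) = -25 - 1*(-37) = -25 + 37 = 12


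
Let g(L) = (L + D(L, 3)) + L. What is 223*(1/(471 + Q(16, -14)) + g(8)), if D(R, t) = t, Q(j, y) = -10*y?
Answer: 2589030/611 ≈ 4237.4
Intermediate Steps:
g(L) = 3 + 2*L (g(L) = (L + 3) + L = (3 + L) + L = 3 + 2*L)
223*(1/(471 + Q(16, -14)) + g(8)) = 223*(1/(471 - 10*(-14)) + (3 + 2*8)) = 223*(1/(471 + 140) + (3 + 16)) = 223*(1/611 + 19) = 223*(11610/611) = 2589030/611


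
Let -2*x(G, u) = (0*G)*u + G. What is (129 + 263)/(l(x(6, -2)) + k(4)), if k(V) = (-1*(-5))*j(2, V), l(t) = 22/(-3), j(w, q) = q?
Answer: 588/19 ≈ 30.947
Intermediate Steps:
x(G, u) = -G/2 (x(G, u) = -((0*G)*u + G)/2 = -(0*u + G)/2 = -(0 + G)/2 = -G/2)
l(t) = -22/3 (l(t) = 22*(-⅓) = -22/3)
k(V) = 5*V (k(V) = (-1*(-5))*V = 5*V)
(129 + 263)/(l(x(6, -2)) + k(4)) = (129 + 263)/(-22/3 + 5*4) = 392/(-22/3 + 20) = 392/(38/3) = 392*(3/38) = 588/19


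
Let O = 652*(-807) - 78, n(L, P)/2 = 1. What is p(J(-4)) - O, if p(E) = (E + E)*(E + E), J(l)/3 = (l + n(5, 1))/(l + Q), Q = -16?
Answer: 13156059/25 ≈ 5.2624e+5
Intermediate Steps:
n(L, P) = 2 (n(L, P) = 2*1 = 2)
J(l) = 3*(2 + l)/(-16 + l) (J(l) = 3*((l + 2)/(l - 16)) = 3*((2 + l)/(-16 + l)) = 3*(2 + l)/(-16 + l))
p(E) = 4*E² (p(E) = (2*E)*(2*E) = 4*E²)
O = -526242 (O = -526164 - 78 = -526242)
p(J(-4)) - O = 4*(3*(2 - 4)/(-16 - 4))² - 1*(-526242) = 4*(3*(-2)/(-20))² + 526242 = 4*(3*(-1/20)*(-2))² + 526242 = 4*(3/10)² + 526242 = 4*(9/100) + 526242 = 9/25 + 526242 = 13156059/25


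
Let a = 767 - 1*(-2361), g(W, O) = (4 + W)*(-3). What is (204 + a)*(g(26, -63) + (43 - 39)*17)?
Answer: -73304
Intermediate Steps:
g(W, O) = -12 - 3*W
a = 3128 (a = 767 + 2361 = 3128)
(204 + a)*(g(26, -63) + (43 - 39)*17) = (204 + 3128)*((-12 - 3*26) + (43 - 39)*17) = 3332*((-12 - 78) + 4*17) = 3332*(-90 + 68) = 3332*(-22) = -73304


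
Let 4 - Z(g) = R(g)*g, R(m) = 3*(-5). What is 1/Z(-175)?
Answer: -1/2621 ≈ -0.00038153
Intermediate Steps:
R(m) = -15
Z(g) = 4 + 15*g (Z(g) = 4 - (-15)*g = 4 + 15*g)
1/Z(-175) = 1/(4 + 15*(-175)) = 1/(4 - 2625) = 1/(-2621) = -1/2621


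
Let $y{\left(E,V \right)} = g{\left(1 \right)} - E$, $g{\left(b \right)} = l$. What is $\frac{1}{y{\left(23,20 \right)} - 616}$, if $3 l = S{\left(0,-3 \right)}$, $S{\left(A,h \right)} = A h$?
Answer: $- \frac{1}{639} \approx -0.0015649$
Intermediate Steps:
$l = 0$ ($l = \frac{0 \left(-3\right)}{3} = \frac{1}{3} \cdot 0 = 0$)
$g{\left(b \right)} = 0$
$y{\left(E,V \right)} = - E$ ($y{\left(E,V \right)} = 0 - E = - E$)
$\frac{1}{y{\left(23,20 \right)} - 616} = \frac{1}{\left(-1\right) 23 - 616} = \frac{1}{-23 - 616} = \frac{1}{-639} = - \frac{1}{639}$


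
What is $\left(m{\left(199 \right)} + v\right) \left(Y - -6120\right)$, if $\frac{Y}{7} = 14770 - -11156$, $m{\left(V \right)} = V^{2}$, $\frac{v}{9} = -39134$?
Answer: $-58645323210$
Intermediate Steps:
$v = -352206$ ($v = 9 \left(-39134\right) = -352206$)
$Y = 181482$ ($Y = 7 \left(14770 - -11156\right) = 7 \left(14770 + 11156\right) = 7 \cdot 25926 = 181482$)
$\left(m{\left(199 \right)} + v\right) \left(Y - -6120\right) = \left(199^{2} - 352206\right) \left(181482 - -6120\right) = \left(39601 - 352206\right) \left(181482 + \left(-6319 + 12439\right)\right) = - 312605 \left(181482 + 6120\right) = \left(-312605\right) 187602 = -58645323210$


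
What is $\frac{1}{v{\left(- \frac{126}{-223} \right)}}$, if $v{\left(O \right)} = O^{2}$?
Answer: $\frac{49729}{15876} \approx 3.1323$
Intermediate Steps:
$\frac{1}{v{\left(- \frac{126}{-223} \right)}} = \frac{1}{\left(- \frac{126}{-223}\right)^{2}} = \frac{1}{\left(\left(-126\right) \left(- \frac{1}{223}\right)\right)^{2}} = \frac{1}{\left(\frac{126}{223}\right)^{2}} = \frac{1}{\frac{15876}{49729}} = \frac{49729}{15876}$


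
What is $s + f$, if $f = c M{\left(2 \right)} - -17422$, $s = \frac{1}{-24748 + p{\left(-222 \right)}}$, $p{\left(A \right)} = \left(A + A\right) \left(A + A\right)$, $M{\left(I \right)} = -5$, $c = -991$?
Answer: $\frac{3857526277}{172388} \approx 22377.0$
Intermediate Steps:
$p{\left(A \right)} = 4 A^{2}$ ($p{\left(A \right)} = 2 A 2 A = 4 A^{2}$)
$s = \frac{1}{172388}$ ($s = \frac{1}{-24748 + 4 \left(-222\right)^{2}} = \frac{1}{-24748 + 4 \cdot 49284} = \frac{1}{-24748 + 197136} = \frac{1}{172388} \approx 5.8009 \cdot 10^{-6}$)
$f = 22377$ ($f = \left(-991\right) \left(-5\right) - -17422 = 4955 + 17422 = 22377$)
$s + f = \frac{1}{172388} + 22377 = \frac{3857526277}{172388}$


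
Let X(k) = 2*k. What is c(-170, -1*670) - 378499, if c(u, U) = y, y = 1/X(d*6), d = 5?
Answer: -22709939/60 ≈ -3.7850e+5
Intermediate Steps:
y = 1/60 (y = 1/(2*(5*6)) = 1/(2*30) = 1/60 ≈ 0.016667)
c(u, U) = 1/60
c(-170, -1*670) - 378499 = 1/60 - 378499 = -22709939/60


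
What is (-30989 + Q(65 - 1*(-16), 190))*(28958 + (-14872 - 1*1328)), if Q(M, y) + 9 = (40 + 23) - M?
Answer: -395702128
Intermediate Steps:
Q(M, y) = 54 - M (Q(M, y) = -9 + ((40 + 23) - M) = -9 + (63 - M) = 54 - M)
(-30989 + Q(65 - 1*(-16), 190))*(28958 + (-14872 - 1*1328)) = (-30989 + (54 - (65 - 1*(-16))))*(28958 + (-14872 - 1*1328)) = (-30989 + (54 - (65 + 16)))*(28958 + (-14872 - 1328)) = (-30989 + (54 - 1*81))*(28958 - 16200) = (-30989 + (54 - 81))*12758 = (-30989 - 27)*12758 = -31016*12758 = -395702128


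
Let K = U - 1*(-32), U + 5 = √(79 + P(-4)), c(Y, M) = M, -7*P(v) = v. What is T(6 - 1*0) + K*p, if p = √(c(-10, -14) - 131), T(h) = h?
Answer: 6 + I*√145*(189 + √3899)/7 ≈ 6.0 + 432.54*I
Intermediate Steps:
P(v) = -v/7
p = I*√145 (p = √(-14 - 131) = √(-145) = I*√145 ≈ 12.042*I)
U = -5 + √3899/7 (U = -5 + √(79 - ⅐*(-4)) = -5 + √(79 + 4/7) = -5 + √(557/7) = -5 + √3899/7 ≈ 3.9203)
K = 27 + √3899/7 (K = (-5 + √3899/7) - 1*(-32) = (-5 + √3899/7) + 32 = 27 + √3899/7 ≈ 35.920)
T(6 - 1*0) + K*p = (6 - 1*0) + (27 + √3899/7)*(I*√145) = (6 + 0) + I*√145*(27 + √3899/7) = 6 + I*√145*(27 + √3899/7)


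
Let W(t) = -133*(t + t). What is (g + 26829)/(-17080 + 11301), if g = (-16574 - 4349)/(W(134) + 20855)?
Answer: -396795004/85465631 ≈ -4.6427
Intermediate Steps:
W(t) = -266*t
g = 20923/14789 (g = (-16574 - 4349)/(-266*134 + 20855) = -20923/(-35644 + 20855) = -20923/(-14789) = -20923*(-1/14789) = 20923/14789 ≈ 1.4148)
(g + 26829)/(-17080 + 11301) = (20923/14789 + 26829)/(-17080 + 11301) = (396795004/14789)/(-5779) = (396795004/14789)*(-1/5779) = -396795004/85465631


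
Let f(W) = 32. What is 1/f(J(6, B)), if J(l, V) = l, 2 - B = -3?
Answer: 1/32 ≈ 0.031250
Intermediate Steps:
B = 5 (B = 2 - 1*(-3) = 2 + 3 = 5)
1/f(J(6, B)) = 1/32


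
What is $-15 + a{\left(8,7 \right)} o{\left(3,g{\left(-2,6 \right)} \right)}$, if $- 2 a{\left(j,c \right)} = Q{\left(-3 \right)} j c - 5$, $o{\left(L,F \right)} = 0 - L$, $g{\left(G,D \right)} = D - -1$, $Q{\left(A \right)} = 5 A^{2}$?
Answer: $\frac{7515}{2} \approx 3757.5$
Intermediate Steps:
$g{\left(G,D \right)} = 1 + D$ ($g{\left(G,D \right)} = D + 1 = 1 + D$)
$o{\left(L,F \right)} = - L$
$a{\left(j,c \right)} = \frac{5}{2} - \frac{45 c j}{2}$ ($a{\left(j,c \right)} = - \frac{5 \left(-3\right)^{2} j c - 5}{2} = - \frac{5 \cdot 9 j c - 5}{2} = - \frac{45 j c - 5}{2} = - \frac{45 c j - 5}{2} = - \frac{-5 + 45 c j}{2} = \frac{5}{2} - \frac{45 c j}{2}$)
$-15 + a{\left(8,7 \right)} o{\left(3,g{\left(-2,6 \right)} \right)} = -15 + \left(\frac{5}{2} - \frac{315}{2} \cdot 8\right) \left(\left(-1\right) 3\right) = -15 + \left(\frac{5}{2} - 1260\right) \left(-3\right) = -15 - - \frac{7545}{2} = -15 + \frac{7545}{2} = \frac{7515}{2}$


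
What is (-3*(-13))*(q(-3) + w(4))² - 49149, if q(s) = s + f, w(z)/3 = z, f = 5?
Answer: -41505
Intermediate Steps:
w(z) = 3*z
q(s) = 5 + s (q(s) = s + 5 = 5 + s)
(-3*(-13))*(q(-3) + w(4))² - 49149 = (-3*(-13))*((5 - 3) + 3*4)² - 49149 = 39*(2 + 12)² - 49149 = 39*14² - 49149 = 39*196 - 49149 = 7644 - 49149 = -41505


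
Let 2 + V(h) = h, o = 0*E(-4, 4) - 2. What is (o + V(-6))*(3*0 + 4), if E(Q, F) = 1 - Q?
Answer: -40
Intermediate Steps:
o = -2 (o = 0*(1 - 1*(-4)) - 2 = 0*(1 + 4) - 2 = 0*5 - 2 = 0 - 2 = -2)
V(h) = -2 + h
(o + V(-6))*(3*0 + 4) = (-2 + (-2 - 6))*(3*0 + 4) = (-2 - 8)*(0 + 4) = -10*4 = -40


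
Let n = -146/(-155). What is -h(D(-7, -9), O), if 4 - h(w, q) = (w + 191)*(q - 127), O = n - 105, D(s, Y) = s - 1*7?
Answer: -6339698/155 ≈ -40901.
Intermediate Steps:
n = 146/155 (n = -146*(-1/155) = 146/155 ≈ 0.94194)
D(s, Y) = -7 + s (D(s, Y) = s - 7 = -7 + s)
O = -16129/155 (O = 146/155 - 105 = -16129/155 ≈ -104.06)
h(w, q) = 4 - (-127 + q)*(191 + w) (h(w, q) = 4 - (w + 191)*(q - 127) = 4 - (191 + w)*(-127 + q) = 4 - (-127 + q)*(191 + w))
-h(D(-7, -9), O) = -(24261 - 191*(-16129/155) + 127*(-7 - 7) - 1*(-16129/155)*(-7 - 7)) = -(24261 + 3080639/155 + 127*(-14) - 1*(-16129/155)*(-14)) = -(24261 + 3080639/155 - 1778 - 225806/155) = -1*6339698/155 = -6339698/155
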